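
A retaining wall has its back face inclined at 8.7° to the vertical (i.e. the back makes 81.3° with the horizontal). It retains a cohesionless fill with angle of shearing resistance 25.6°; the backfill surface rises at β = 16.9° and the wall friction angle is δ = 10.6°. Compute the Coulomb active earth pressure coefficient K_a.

0.579

K_a = sin²(α+φ) / [sin²α · sin(α−δ) · (1 + √{sin(φ+δ)sin(φ−β) / (sin(α−δ)sin(α+β))})²].
With α = 81.3°, φ = 25.6°, δ = 10.6°, β = 16.9°: K_a = 0.5791.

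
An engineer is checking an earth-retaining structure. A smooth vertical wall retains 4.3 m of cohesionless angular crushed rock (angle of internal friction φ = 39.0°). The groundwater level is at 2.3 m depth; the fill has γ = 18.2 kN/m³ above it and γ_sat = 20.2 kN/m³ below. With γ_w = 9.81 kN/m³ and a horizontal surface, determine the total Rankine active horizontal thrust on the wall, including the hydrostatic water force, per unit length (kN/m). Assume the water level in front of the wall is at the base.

54.3 kN/m

K_a = tan²(45° − φ/2) = 0.2275.
γ' = 20.2 − 9.81 = 10.39 kN/m³. Depth below WT = 2.0 m.
σ'_h at WT = K_a γ d_w = 9.523 kPa; at base = 9.523 + K_a γ' × 2.0 = 14.25 kPa.
P₁ (0–2.3 m) = ½×9.523×2.3 = 10.95. P₂ (2.3–4.3 m) = ½(9.523+14.25)×2.0 = 23.77.
P_w = ½ γ_w h₂² = 0.5×9.81×2.0² = 19.62. Total = 10.95+23.77+19.62 = 54.35 kN/m.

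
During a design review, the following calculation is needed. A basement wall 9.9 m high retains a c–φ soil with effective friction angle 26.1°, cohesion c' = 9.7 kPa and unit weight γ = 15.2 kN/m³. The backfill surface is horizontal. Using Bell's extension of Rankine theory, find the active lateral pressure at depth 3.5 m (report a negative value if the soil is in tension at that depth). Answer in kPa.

K_a = (1 − sin φ)/(1 + sin φ) = 0.3889.
σ_a = K_a γ z − 2c√K_a = 0.3889×15.2×3.5 − 2×9.7×0.6237 = 8.593 kPa.

8.59 kPa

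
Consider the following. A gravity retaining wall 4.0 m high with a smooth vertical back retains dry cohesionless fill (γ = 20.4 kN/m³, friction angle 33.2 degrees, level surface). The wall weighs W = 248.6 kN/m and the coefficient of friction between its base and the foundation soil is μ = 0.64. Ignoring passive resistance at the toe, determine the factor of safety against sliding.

K_a = tan²(45° − 33.2°/2) = 0.2924.
P_a = ½K_aγH² = 0.5×0.2924×20.4×4.0² = 47.71 kN/m, acting at H/3 = 1.333 m above the base.
FS_sliding = μW / P_a = 0.64×248.6 / 47.71 = 3.335.

3.33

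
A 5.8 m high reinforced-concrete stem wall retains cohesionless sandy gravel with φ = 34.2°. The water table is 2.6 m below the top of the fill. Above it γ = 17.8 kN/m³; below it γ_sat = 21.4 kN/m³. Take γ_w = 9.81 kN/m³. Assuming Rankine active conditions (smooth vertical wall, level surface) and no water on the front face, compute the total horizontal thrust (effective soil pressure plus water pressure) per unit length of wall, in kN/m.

K_a = tan²(45° − φ/2) = 0.2803.
γ' = 21.4 − 9.81 = 11.59 kN/m³. Depth below WT = 3.2 m.
σ'_h at WT = K_a γ d_w = 12.97 kPa; at base = 12.97 + K_a γ' × 3.2 = 23.37 kPa.
P₁ (0–2.6 m) = ½×12.97×2.6 = 16.87. P₂ (2.6–5.8 m) = ½(12.97+23.37)×3.2 = 58.15.
P_w = ½ γ_w h₂² = 0.5×9.81×3.2² = 50.23. Total = 16.87+58.15+50.23 = 125.2 kN/m.

125 kN/m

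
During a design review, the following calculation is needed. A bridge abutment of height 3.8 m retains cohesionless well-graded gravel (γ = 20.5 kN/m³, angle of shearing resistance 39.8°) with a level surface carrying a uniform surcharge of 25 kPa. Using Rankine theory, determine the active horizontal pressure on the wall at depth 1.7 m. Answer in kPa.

K_a = (1 − sin φ)/(1 + sin φ) = 0.2194.
σ_v = γz + q = 20.5 × 1.7 + 25 = 59.85 kPa.
σ_h = K_a σ_v = 0.2194 × 59.85 = 13.13 kPa.

13.1 kPa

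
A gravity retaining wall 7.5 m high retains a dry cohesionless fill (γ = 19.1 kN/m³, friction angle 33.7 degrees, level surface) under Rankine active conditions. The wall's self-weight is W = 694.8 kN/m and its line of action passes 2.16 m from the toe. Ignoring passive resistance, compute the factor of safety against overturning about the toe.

K_a = tan²(45° − 33.7°/2) = 0.2863.
P_a = ½K_aγH² = 0.5×0.2863×19.1×7.5² = 153.8 kN/m, acting at H/3 = 2.500 m above the base.
Overturning moment M_o = P_a × H/3 = 153.8 × 2.500 = 384.5.
Resisting moment M_r = W × 2.16 = 694.8 × 2.16 = 1501.
FS_overturning = M_r/M_o = 1501/384.5 = 3.903.

3.90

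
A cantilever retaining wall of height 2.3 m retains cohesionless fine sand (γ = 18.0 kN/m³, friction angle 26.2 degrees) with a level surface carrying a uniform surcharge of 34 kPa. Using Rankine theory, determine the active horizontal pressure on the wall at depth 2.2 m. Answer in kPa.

28.5 kPa

K_a = (1 − sin φ)/(1 + sin φ) = 0.3874.
σ_v = γz + q = 18.0 × 2.2 + 34 = 73.60 kPa.
σ_h = K_a σ_v = 0.3874 × 73.60 = 28.52 kPa.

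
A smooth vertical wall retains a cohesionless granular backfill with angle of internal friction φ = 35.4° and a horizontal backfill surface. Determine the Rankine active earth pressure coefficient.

0.266

K_a = tan²(45° − φ/2) = tan²(27.30°) = 0.2664.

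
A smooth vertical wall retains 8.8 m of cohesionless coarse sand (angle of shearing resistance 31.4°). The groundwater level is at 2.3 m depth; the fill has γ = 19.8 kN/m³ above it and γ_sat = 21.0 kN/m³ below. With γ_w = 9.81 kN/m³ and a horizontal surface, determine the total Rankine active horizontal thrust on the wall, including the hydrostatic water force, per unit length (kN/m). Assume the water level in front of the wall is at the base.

391 kN/m

K_a = tan²(45° − φ/2) = 0.3149.
γ' = 21.0 − 9.81 = 11.19 kN/m³. Depth below WT = 6.5 m.
σ'_h at WT = K_a γ d_w = 14.34 kPa; at base = 14.34 + K_a γ' × 6.5 = 37.25 kPa.
P₁ (0–2.3 m) = ½×14.34×2.3 = 16.49. P₂ (2.3–8.8 m) = ½(14.34+37.25)×6.5 = 167.7.
P_w = ½ γ_w h₂² = 0.5×9.81×6.5² = 207.2. Total = 16.49+167.7+207.2 = 391.4 kN/m.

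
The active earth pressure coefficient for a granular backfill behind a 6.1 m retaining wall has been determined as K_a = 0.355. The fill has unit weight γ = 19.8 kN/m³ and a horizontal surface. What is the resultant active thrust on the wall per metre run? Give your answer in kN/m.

P = ½ K_a γ H² = 0.5 × 0.355 × 19.8 × 6.1² = 130.8 kN/m.

131 kN/m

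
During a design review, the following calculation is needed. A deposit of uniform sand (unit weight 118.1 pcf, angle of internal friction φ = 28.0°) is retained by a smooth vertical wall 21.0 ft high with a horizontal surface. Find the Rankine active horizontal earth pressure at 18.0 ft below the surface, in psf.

K_a = (1 − sin φ)/(1 + sin φ) = 0.3610.
σ_h = K_a γ z = 0.3610 × 118.1 × 18.0 = 767.5 psf.

767 psf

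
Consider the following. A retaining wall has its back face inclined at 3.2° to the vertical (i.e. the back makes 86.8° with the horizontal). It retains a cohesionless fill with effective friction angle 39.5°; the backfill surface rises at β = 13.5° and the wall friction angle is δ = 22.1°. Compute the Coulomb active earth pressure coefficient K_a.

0.262

K_a = sin²(α+φ) / [sin²α · sin(α−δ) · (1 + √{sin(φ+δ)sin(φ−β) / (sin(α−δ)sin(α+β))})²].
With α = 86.8°, φ = 39.5°, δ = 22.1°, β = 13.5°: K_a = 0.2620.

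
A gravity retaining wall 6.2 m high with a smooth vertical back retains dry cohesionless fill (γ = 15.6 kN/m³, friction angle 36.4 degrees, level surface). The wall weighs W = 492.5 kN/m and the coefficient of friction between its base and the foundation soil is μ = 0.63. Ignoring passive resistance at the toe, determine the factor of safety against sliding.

4.06

K_a = tan²(45° − 36.4°/2) = 0.2552.
P_a = ½K_aγH² = 0.5×0.2552×15.6×6.2² = 76.51 kN/m, acting at H/3 = 2.067 m above the base.
FS_sliding = μW / P_a = 0.63×492.5 / 76.51 = 4.056.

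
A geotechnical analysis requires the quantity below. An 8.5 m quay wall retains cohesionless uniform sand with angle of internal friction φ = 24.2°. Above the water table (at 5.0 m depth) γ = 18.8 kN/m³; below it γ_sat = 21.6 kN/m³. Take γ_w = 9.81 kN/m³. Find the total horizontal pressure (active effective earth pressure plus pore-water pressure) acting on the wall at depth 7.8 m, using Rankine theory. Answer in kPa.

K_a = (1 − sin φ)/(1 + sin φ) = 0.4185.
γ' = 21.6 − 9.81 = 11.79 kN/m³.
Effective vertical stress at 7.8 m: σ'_v = 18.8×5.0 + 11.79×2.80 = 127.0 kPa.
σ'_h = K_a σ'_v = 0.4185 × 127.0 = 53.16 kPa; u = γ_w × 2.80 = 27.47 kPa.
Total σ_h = 53.16 + 27.47 = 80.62 kPa.

80.6 kPa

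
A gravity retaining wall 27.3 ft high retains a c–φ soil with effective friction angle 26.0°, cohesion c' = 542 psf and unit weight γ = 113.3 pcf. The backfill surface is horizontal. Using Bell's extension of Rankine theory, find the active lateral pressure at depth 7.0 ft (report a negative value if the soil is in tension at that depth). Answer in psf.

-368 psf

K_a = (1 − sin φ)/(1 + sin φ) = 0.3905.
σ_a = K_a γ z − 2c√K_a = 0.3905×113.3×7.0 − 2×542×0.6249 = -367.7 psf.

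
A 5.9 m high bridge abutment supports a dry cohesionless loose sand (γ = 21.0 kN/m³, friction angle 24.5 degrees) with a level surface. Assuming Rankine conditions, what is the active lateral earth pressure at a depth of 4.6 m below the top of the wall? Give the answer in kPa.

40.0 kPa

K_a = (1 − sin φ)/(1 + sin φ) = 0.4137.
σ_h = K_a γ z = 0.4137 × 21.0 × 4.6 = 39.97 kPa.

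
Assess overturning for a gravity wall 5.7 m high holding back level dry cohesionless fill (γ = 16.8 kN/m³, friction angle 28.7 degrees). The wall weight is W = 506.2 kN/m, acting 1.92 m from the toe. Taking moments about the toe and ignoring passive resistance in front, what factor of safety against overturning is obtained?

K_a = tan²(45° − 28.7°/2) = 0.3511.
P_a = ½K_aγH² = 0.5×0.3511×16.8×5.7² = 95.83 kN/m, acting at H/3 = 1.900 m above the base.
Overturning moment M_o = P_a × H/3 = 95.83 × 1.900 = 182.1.
Resisting moment M_r = W × 1.92 = 506.2 × 1.92 = 971.9.
FS_overturning = M_r/M_o = 971.9/182.1 = 5.338.

5.34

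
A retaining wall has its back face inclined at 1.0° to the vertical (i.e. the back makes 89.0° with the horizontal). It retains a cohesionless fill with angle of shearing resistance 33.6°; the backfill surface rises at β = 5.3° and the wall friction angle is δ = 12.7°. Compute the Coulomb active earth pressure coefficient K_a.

K_a = sin²(α+φ) / [sin²α · sin(α−δ) · (1 + √{sin(φ+δ)sin(φ−β) / (sin(α−δ)sin(α+β))})²].
With α = 89.0°, φ = 33.6°, δ = 12.7°, β = 5.3°: K_a = 0.2873.

0.287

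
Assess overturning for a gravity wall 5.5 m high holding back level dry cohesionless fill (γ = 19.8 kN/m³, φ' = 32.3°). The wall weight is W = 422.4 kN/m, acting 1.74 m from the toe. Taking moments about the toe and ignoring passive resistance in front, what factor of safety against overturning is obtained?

4.41

K_a = tan²(45° − 32.3°/2) = 0.3035.
P_a = ½K_aγH² = 0.5×0.3035×19.8×5.5² = 90.89 kN/m, acting at H/3 = 1.833 m above the base.
Overturning moment M_o = P_a × H/3 = 90.89 × 1.833 = 166.6.
Resisting moment M_r = W × 1.74 = 422.4 × 1.74 = 735.0.
FS_overturning = M_r/M_o = 735.0/166.6 = 4.411.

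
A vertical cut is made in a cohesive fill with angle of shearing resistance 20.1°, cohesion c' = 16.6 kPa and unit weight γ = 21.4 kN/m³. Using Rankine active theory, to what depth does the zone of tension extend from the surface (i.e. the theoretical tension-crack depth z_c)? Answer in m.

K_a = tan²(45° − 20.1°/2) = 0.4885; √K_a = 0.6989.
The active pressure is zero where K_a γ z = 2c√K_a, so z_c = 2c/(γ√K_a) = 2×16.6/(21.4×0.6989) = 2.220 m.

2.22 m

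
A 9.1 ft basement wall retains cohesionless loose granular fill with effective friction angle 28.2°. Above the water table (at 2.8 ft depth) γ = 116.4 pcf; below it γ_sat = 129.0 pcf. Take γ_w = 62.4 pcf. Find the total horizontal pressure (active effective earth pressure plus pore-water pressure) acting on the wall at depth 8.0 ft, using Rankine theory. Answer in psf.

565 psf

K_a = (1 − sin φ)/(1 + sin φ) = 0.3582.
γ' = 129.0 − 62.4 = 66.60 pcf.
Effective vertical stress at 8.0 ft: σ'_v = 116.4×2.8 + 66.60×5.20 = 672.2 psf.
σ'_h = K_a σ'_v = 0.3582 × 672.2 = 240.8 psf; u = γ_w × 5.20 = 324.5 psf.
Total σ_h = 240.8 + 324.5 = 565.3 psf.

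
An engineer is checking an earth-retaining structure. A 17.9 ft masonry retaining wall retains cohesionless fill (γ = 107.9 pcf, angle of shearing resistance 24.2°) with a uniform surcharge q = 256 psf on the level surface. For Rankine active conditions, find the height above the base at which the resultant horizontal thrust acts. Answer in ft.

K_a = 0.4185.
Triangular part P₁ = ½K_aγH² = 7235 at H/3 = 5.967 ft; rectangular part P₂ = K_a q H = 1918 at H/2 = 8.950 ft.
ȳ = (P₁·5.967 + P₂·8.950)/(P₁+P₂) = 6.592 ft.

6.59 ft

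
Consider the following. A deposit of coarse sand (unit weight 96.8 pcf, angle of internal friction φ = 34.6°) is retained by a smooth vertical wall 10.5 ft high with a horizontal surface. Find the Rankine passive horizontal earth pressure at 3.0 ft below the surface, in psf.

1050 psf

K_p = (1 + sin φ)/(1 − sin φ) = 3.628.
σ_h = K_p γ z = 3.628 × 96.8 × 3.0 = 1054 psf.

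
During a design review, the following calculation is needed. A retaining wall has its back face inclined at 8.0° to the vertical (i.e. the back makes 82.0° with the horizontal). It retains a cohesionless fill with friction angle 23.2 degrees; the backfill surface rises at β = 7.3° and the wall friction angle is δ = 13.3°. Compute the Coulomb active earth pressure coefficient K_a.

0.507

K_a = sin²(α+φ) / [sin²α · sin(α−δ) · (1 + √{sin(φ+δ)sin(φ−β) / (sin(α−δ)sin(α+β))})²].
With α = 82.0°, φ = 23.2°, δ = 13.3°, β = 7.3°: K_a = 0.5068.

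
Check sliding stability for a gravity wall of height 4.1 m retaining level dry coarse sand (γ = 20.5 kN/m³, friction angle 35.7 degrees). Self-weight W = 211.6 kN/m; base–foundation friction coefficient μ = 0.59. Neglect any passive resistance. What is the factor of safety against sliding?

K_a = tan²(45° − 35.7°/2) = 0.2630.
P_a = ½K_aγH² = 0.5×0.2630×20.5×4.1² = 45.31 kN/m, acting at H/3 = 1.367 m above the base.
FS_sliding = μW / P_a = 0.59×211.6 / 45.31 = 2.755.

2.76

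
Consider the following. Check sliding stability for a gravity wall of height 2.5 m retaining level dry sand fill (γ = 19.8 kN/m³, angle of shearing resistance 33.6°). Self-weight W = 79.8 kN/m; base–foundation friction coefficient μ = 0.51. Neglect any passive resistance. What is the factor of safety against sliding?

2.29

K_a = tan²(45° − 33.6°/2) = 0.2875.
P_a = ½K_aγH² = 0.5×0.2875×19.8×2.5² = 17.79 kN/m, acting at H/3 = 0.8333 m above the base.
FS_sliding = μW / P_a = 0.51×79.8 / 17.79 = 2.288.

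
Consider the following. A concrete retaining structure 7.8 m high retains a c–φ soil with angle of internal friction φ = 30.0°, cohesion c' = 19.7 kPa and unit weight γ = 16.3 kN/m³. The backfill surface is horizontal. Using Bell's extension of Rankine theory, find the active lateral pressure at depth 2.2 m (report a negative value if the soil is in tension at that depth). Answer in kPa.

-10.8 kPa

K_a = (1 − sin φ)/(1 + sin φ) = 0.3333.
σ_a = K_a γ z − 2c√K_a = 0.3333×16.3×2.2 − 2×19.7×0.5774 = -10.79 kPa.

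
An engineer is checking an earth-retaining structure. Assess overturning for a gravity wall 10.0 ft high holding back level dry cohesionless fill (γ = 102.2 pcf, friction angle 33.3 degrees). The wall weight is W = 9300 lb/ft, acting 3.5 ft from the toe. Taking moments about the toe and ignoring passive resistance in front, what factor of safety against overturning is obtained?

6.56

K_a = tan²(45° − 33.3°/2) = 0.2911.
P_a = ½K_aγH² = 0.5×0.2911×102.2×10.0² = 1488 lb/ft, acting at H/3 = 3.333 ft above the base.
Overturning moment M_o = P_a × H/3 = 1488 × 3.333 = 4959.
Resisting moment M_r = W × 3.5 = 9300 × 3.5 = 32550.
FS_overturning = M_r/M_o = 32550/4959 = 6.564.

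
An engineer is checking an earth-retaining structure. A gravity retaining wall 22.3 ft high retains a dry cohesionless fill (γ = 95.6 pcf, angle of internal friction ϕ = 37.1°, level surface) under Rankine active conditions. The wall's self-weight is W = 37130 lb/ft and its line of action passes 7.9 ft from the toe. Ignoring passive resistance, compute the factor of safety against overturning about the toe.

6.71

K_a = tan²(45° − 37.1°/2) = 0.2475.
P_a = ½K_aγH² = 0.5×0.2475×95.6×22.3² = 5883 lb/ft, acting at H/3 = 7.433 ft above the base.
Overturning moment M_o = P_a × H/3 = 5883 × 7.433 = 43730.
Resisting moment M_r = W × 7.9 = 37130 × 7.9 = 293300.
FS_overturning = M_r/M_o = 293300/43730 = 6.707.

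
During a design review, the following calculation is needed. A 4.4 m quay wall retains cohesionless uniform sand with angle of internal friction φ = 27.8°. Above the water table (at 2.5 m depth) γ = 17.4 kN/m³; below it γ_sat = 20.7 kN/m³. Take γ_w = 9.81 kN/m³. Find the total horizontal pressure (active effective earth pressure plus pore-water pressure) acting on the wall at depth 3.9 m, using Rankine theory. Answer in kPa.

35.1 kPa

K_a = (1 − sin φ)/(1 + sin φ) = 0.3639.
γ' = 20.7 − 9.81 = 10.89 kN/m³.
Effective vertical stress at 3.9 m: σ'_v = 17.4×2.5 + 10.89×1.40 = 58.75 kPa.
σ'_h = K_a σ'_v = 0.3639 × 58.75 = 21.38 kPa; u = γ_w × 1.40 = 13.73 kPa.
Total σ_h = 21.38 + 13.73 = 35.11 kPa.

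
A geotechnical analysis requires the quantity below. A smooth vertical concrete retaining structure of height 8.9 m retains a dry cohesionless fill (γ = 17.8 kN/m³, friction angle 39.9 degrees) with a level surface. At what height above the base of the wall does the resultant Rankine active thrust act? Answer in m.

2.97 m

K_a = 0.2184.
The pressure distribution is triangular, so the resultant acts at H/3 above the base = 8.9/3 = 2.967 m.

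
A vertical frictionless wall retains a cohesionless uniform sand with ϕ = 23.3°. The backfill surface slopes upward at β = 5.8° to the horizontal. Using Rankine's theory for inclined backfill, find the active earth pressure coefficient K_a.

K_a = cos β · (cos β − √(cos²β − cos²φ)) / (cos β + √(cos²β − cos²φ)).
cos β = 0.9949, cos φ = 0.9184, √(cos²β − cos²φ) = 0.3824.
K_a = 0.9949 × (0.9949 − 0.3824)/(0.9949 + 0.3824) = 0.4424.

0.442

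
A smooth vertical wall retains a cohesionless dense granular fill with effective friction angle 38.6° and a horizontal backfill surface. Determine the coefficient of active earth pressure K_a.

0.232

K_a = (1 − sin φ)/(1 + sin φ) = (1 − sin 38.6°)/(1 + sin 38.6°) = 0.2316.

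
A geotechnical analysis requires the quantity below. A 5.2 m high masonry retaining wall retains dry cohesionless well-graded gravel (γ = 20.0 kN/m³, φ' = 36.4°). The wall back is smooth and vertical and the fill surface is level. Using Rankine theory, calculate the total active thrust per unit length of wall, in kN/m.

69.0 kN/m

K_a = tan²(45° − φ/2) = 0.2552.
P_a = ½ K_a γ H² = 0.5 × 0.2552 × 20.0 × 5.2² = 69.00 kN/m.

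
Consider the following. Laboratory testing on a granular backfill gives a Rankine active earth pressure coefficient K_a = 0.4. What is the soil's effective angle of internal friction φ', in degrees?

25.4°

K_a = tan²(45° − φ/2) ⇒ 45° − φ/2 = arctan(√0.4) = 32.31°.
φ = 2(45° − 32.31°) = 25.38°.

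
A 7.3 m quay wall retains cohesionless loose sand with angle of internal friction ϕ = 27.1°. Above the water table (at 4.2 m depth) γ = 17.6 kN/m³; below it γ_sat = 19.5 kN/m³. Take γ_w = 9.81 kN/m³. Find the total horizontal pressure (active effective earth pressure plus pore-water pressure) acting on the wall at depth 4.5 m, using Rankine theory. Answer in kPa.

31.7 kPa

K_a = (1 − sin φ)/(1 + sin φ) = 0.3741.
γ' = 19.5 − 9.81 = 9.690 kN/m³.
Effective vertical stress at 4.5 m: σ'_v = 17.6×4.2 + 9.690×0.300 = 76.83 kPa.
σ'_h = K_a σ'_v = 0.3741 × 76.83 = 28.74 kPa; u = γ_w × 0.300 = 2.943 kPa.
Total σ_h = 28.74 + 2.943 = 31.68 kPa.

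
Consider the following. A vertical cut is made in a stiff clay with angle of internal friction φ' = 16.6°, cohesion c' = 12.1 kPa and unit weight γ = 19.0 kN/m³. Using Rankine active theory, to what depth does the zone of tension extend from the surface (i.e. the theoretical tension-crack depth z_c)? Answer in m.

K_a = tan²(45° − 16.6°/2) = 0.5556; √K_a = 0.7454.
The active pressure is zero where K_a γ z = 2c√K_a, so z_c = 2c/(γ√K_a) = 2×12.1/(19.0×0.7454) = 1.709 m.

1.71 m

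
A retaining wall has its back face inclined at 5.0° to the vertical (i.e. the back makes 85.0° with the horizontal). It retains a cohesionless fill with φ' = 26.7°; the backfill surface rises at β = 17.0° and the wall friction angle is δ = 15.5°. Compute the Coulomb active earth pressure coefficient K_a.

0.508

K_a = sin²(α+φ) / [sin²α · sin(α−δ) · (1 + √{sin(φ+δ)sin(φ−β) / (sin(α−δ)sin(α+β))})²].
With α = 85.0°, φ = 26.7°, δ = 15.5°, β = 17.0°: K_a = 0.5085.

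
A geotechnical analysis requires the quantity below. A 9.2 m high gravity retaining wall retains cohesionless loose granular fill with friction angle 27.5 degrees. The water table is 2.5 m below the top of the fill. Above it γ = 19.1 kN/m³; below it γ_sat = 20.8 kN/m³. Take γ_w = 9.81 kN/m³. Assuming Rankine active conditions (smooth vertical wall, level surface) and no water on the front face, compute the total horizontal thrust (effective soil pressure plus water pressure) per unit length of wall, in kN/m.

451 kN/m

K_a = tan²(45° − φ/2) = 0.3682.
γ' = 20.8 − 9.81 = 10.99 kN/m³. Depth below WT = 6.7 m.
σ'_h at WT = K_a γ d_w = 17.58 kPa; at base = 17.58 + K_a γ' × 6.7 = 44.70 kPa.
P₁ (0–2.5 m) = ½×17.58×2.5 = 21.98. P₂ (2.5–9.2 m) = ½(17.58+44.70)×6.7 = 208.6.
P_w = ½ γ_w h₂² = 0.5×9.81×6.7² = 220.2. Total = 21.98+208.6+220.2 = 450.8 kN/m.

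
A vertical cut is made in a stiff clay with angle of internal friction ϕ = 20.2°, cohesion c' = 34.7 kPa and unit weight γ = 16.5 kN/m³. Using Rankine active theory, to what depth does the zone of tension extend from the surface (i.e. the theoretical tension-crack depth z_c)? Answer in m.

6.03 m

K_a = tan²(45° − 20.2°/2) = 0.4867; √K_a = 0.6976.
The active pressure is zero where K_a γ z = 2c√K_a, so z_c = 2c/(γ√K_a) = 2×34.7/(16.5×0.6976) = 6.029 m.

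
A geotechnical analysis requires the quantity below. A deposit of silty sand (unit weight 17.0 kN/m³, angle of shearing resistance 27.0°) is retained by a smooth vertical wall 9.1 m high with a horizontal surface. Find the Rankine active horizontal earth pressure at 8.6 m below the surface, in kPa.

K_a = (1 − sin φ)/(1 + sin φ) = 0.3755.
σ_h = K_a γ z = 0.3755 × 17.0 × 8.6 = 54.90 kPa.

54.9 kPa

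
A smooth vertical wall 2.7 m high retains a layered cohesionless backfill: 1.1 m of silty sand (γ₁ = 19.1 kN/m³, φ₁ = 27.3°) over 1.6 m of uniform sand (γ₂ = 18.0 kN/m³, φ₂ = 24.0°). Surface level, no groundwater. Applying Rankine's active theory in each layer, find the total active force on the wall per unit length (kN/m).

K_a1 = tan²(45°−27.3°/2) = 0.3711; K_a2 = tan²(45°−24.0°/2) = 0.4217.
Layer 1: σ at base = K_a1 γ₁ h₁ = 7.797 kPa; P₁ = ½×7.797×1.1 = 4.289.
Layer 2: σ_v at top = γ₁h₁ = 21.01; σ_h top = K_a2×21.01 = 8.861; σ_h base = K_a2×(21.01+18.0×1.6) = 21.01.
P₂ = ½(8.861+21.01)×1.6 = 23.89. Total P_a = 4.289+23.89 = 28.18 kN/m.

28.2 kN/m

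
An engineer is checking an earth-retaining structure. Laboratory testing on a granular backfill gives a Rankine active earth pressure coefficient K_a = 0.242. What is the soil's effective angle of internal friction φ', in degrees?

37.6°

K_a = tan²(45° − φ/2) ⇒ 45° − φ/2 = arctan(√0.242) = 26.19°.
φ = 2(45° − 26.19°) = 37.61°.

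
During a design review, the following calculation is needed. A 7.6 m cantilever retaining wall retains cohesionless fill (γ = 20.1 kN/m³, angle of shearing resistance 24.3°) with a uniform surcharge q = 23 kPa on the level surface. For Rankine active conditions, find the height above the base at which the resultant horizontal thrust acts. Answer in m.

K_a = 0.4169.
Triangular part P₁ = ½K_aγH² = 242.0 at H/3 = 2.533 m; rectangular part P₂ = K_a q H = 72.88 at H/2 = 3.800 m.
ȳ = (P₁·2.533 + P₂·3.800)/(P₁+P₂) = 2.826 m.

2.83 m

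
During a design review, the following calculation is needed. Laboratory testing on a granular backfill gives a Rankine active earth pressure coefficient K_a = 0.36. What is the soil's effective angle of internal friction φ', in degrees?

28.1°

K_a = tan²(45° − φ/2) ⇒ 45° − φ/2 = arctan(√0.36) = 30.96°.
φ = 2(45° − 30.96°) = 28.07°.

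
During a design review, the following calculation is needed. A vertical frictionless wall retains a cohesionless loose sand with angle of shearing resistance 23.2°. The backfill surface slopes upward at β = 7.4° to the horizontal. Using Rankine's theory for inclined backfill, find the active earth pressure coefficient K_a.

K_a = cos β · (cos β − √(cos²β − cos²φ)) / (cos β + √(cos²β − cos²φ)).
cos β = 0.9917, cos φ = 0.9191, √(cos²β − cos²φ) = 0.3723.
K_a = 0.9917 × (0.9917 − 0.3723)/(0.9917 + 0.3723) = 0.4503.

0.450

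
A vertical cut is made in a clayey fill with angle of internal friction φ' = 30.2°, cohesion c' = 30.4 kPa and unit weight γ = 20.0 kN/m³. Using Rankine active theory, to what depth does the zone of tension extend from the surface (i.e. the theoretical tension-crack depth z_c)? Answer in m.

5.29 m

K_a = tan²(45° − 30.2°/2) = 0.3307; √K_a = 0.5750.
The active pressure is zero where K_a γ z = 2c√K_a, so z_c = 2c/(γ√K_a) = 2×30.4/(20.0×0.5750) = 5.287 m.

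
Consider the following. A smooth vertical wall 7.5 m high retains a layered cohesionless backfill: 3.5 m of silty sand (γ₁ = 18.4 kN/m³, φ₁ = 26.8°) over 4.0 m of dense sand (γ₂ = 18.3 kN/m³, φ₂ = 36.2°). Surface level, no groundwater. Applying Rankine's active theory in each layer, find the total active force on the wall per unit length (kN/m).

K_a1 = tan²(45°−26.8°/2) = 0.3785; K_a2 = tan²(45°−36.2°/2) = 0.2574.
Layer 1: σ at base = K_a1 γ₁ h₁ = 24.37 kPa; P₁ = ½×24.37×3.5 = 42.65.
Layer 2: σ_v at top = γ₁h₁ = 64.40; σ_h top = K_a2×64.40 = 16.58; σ_h base = K_a2×(64.40+18.3×4.0) = 35.42.
P₂ = ½(16.58+35.42)×4.0 = 104.0. Total P_a = 42.65+104.0 = 146.6 kN/m.

147 kN/m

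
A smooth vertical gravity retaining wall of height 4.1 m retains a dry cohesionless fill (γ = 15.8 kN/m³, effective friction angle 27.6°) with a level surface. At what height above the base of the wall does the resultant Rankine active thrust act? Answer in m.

K_a = 0.3668.
The pressure distribution is triangular, so the resultant acts at H/3 above the base = 4.1/3 = 1.367 m.

1.37 m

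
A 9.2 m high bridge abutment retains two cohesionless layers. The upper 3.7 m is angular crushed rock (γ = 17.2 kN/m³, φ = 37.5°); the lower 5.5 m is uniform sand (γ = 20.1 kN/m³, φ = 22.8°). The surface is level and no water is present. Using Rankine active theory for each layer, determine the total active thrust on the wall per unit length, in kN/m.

317 kN/m

K_a1 = tan²(45°−37.5°/2) = 0.2432; K_a2 = tan²(45°−22.8°/2) = 0.4414.
Layer 1: σ at base = K_a1 γ₁ h₁ = 15.48 kPa; P₁ = ½×15.48×3.7 = 28.63.
Layer 2: σ_v at top = γ₁h₁ = 63.64; σ_h top = K_a2×63.64 = 28.09; σ_h base = K_a2×(63.64+20.1×5.5) = 76.89.
P₂ = ½(28.09+76.89)×5.5 = 288.7. Total P_a = 28.63+288.7 = 317.3 kN/m.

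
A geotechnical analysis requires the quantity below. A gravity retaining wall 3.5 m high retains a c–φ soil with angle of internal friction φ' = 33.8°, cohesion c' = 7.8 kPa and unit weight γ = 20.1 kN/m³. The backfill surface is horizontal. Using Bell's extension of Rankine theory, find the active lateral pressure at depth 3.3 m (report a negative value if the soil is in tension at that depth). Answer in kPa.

10.6 kPa

K_a = (1 − sin φ)/(1 + sin φ) = 0.2851.
σ_a = K_a γ z − 2c√K_a = 0.2851×20.1×3.3 − 2×7.8×0.5340 = 10.58 kPa.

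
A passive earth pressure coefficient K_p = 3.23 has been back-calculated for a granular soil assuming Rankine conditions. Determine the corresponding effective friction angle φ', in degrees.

K_p = (1+sin φ)/(1−sin φ) ⇒ sin φ = (K_p − 1)/(K_p + 1) = 0.5272.
φ = arcsin(0.5272) = 31.82°.

31.8°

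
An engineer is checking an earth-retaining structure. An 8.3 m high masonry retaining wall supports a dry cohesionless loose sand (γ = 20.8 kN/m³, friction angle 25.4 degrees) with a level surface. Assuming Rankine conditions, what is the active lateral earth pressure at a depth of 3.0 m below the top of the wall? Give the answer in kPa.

K_a = (1 − sin φ)/(1 + sin φ) = 0.3996.
σ_h = K_a γ z = 0.3996 × 20.8 × 3.0 = 24.94 kPa.

24.9 kPa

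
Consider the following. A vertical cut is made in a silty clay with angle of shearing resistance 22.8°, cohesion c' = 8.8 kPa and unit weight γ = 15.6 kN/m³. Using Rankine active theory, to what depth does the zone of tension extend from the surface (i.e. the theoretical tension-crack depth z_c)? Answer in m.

K_a = tan²(45° − 22.8°/2) = 0.4414; √K_a = 0.6644.
The active pressure is zero where K_a γ z = 2c√K_a, so z_c = 2c/(γ√K_a) = 2×8.8/(15.6×0.6644) = 1.698 m.

1.70 m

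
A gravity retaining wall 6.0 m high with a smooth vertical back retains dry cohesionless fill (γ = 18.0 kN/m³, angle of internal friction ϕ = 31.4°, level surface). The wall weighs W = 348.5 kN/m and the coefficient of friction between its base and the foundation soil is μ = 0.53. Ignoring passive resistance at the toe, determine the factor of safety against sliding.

K_a = tan²(45° − 31.4°/2) = 0.3149.
P_a = ½K_aγH² = 0.5×0.3149×18.0×6.0² = 102.0 kN/m, acting at H/3 = 2.000 m above the base.
FS_sliding = μW / P_a = 0.53×348.5 / 102.0 = 1.810.

1.81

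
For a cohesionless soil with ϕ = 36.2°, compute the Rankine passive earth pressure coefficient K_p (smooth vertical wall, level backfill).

K_p = (1 + sin φ)/(1 − sin φ) = tan²(45° + 36.2°/2) = 3.885.

3.89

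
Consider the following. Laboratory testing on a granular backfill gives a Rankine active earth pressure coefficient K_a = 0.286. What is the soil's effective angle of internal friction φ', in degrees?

K_a = tan²(45° − φ/2) ⇒ 45° − φ/2 = arctan(√0.286) = 28.14°.
φ = 2(45° − 28.14°) = 33.73°.

33.7°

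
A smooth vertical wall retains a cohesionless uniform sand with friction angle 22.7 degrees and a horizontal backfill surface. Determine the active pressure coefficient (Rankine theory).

K_a = tan²(45° − φ/2) = tan²(33.65°) = 0.4431.

0.443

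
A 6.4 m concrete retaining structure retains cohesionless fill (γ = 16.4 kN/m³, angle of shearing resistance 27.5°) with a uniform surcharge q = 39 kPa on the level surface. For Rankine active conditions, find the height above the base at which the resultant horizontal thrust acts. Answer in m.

2.59 m

K_a = 0.3682.
Triangular part P₁ = ½K_aγH² = 123.7 at H/3 = 2.133 m; rectangular part P₂ = K_a q H = 91.91 at H/2 = 3.200 m.
ȳ = (P₁·2.133 + P₂·3.200)/(P₁+P₂) = 2.588 m.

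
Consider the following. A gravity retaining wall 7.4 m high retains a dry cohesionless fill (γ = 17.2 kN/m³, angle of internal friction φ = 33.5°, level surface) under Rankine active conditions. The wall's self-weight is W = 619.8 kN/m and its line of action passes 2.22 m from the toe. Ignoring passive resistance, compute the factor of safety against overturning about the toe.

K_a = tan²(45° − 33.5°/2) = 0.2887.
P_a = ½K_aγH² = 0.5×0.2887×17.2×7.4² = 136.0 kN/m, acting at H/3 = 2.467 m above the base.
Overturning moment M_o = P_a × H/3 = 136.0 × 2.467 = 335.4.
Resisting moment M_r = W × 2.22 = 619.8 × 2.22 = 1376.
FS_overturning = M_r/M_o = 1376/335.4 = 4.103.

4.10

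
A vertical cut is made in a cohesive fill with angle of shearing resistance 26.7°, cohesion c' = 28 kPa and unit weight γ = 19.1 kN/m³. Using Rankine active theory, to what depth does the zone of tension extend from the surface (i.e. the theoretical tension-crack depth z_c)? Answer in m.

4.76 m

K_a = tan²(45° − 26.7°/2) = 0.3800; √K_a = 0.6164.
The active pressure is zero where K_a γ z = 2c√K_a, so z_c = 2c/(γ√K_a) = 2×28/(19.1×0.6164) = 4.756 m.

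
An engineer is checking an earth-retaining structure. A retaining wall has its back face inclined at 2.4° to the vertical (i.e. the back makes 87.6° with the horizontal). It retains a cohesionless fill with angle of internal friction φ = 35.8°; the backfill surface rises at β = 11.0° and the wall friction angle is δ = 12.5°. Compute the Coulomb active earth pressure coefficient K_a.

0.292

K_a = sin²(α+φ) / [sin²α · sin(α−δ) · (1 + √{sin(φ+δ)sin(φ−β) / (sin(α−δ)sin(α+β))})²].
With α = 87.6°, φ = 35.8°, δ = 12.5°, β = 11.0°: K_a = 0.2922.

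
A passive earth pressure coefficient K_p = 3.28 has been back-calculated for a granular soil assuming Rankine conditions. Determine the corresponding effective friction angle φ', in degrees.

K_p = (1+sin φ)/(1−sin φ) ⇒ sin φ = (K_p − 1)/(K_p + 1) = 0.5327.
φ = arcsin(0.5327) = 32.19°.

32.2°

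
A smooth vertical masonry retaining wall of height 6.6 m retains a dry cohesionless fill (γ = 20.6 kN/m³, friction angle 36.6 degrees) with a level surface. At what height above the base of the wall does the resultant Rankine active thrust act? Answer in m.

2.20 m

K_a = 0.2530.
The pressure distribution is triangular, so the resultant acts at H/3 above the base = 6.6/3 = 2.200 m.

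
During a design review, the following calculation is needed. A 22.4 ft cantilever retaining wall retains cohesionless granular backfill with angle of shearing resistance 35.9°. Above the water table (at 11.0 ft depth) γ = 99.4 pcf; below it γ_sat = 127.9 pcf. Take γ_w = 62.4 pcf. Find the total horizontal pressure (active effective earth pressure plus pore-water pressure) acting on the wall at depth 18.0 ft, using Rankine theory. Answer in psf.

841 psf

K_a = (1 − sin φ)/(1 + sin φ) = 0.2607.
γ' = 127.9 − 62.4 = 65.50 pcf.
Effective vertical stress at 18.0 ft: σ'_v = 99.4×11.0 + 65.50×7.00 = 1552 psf.
σ'_h = K_a σ'_v = 0.2607 × 1552 = 404.6 psf; u = γ_w × 7.00 = 436.8 psf.
Total σ_h = 404.6 + 436.8 = 841.4 psf.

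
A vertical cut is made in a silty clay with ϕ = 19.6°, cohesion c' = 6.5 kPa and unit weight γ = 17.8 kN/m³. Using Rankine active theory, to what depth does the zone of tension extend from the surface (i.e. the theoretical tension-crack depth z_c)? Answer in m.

1.04 m

K_a = tan²(45° − 19.6°/2) = 0.4976; √K_a = 0.7054.
The active pressure is zero where K_a γ z = 2c√K_a, so z_c = 2c/(γ√K_a) = 2×6.5/(17.8×0.7054) = 1.035 m.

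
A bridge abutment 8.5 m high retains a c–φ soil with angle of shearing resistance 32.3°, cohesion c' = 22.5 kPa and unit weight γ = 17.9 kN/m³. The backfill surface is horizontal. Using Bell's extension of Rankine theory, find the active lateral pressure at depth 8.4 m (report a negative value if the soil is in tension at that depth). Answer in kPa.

20.8 kPa

K_a = (1 − sin φ)/(1 + sin φ) = 0.3035.
σ_a = K_a γ z − 2c√K_a = 0.3035×17.9×8.4 − 2×22.5×0.5509 = 20.84 kPa.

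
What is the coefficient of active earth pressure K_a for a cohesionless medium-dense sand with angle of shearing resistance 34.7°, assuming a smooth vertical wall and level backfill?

K_a = (1 − sin φ)/(1 + sin φ) = (1 − sin 34.7°)/(1 + sin 34.7°) = 0.2745.

0.274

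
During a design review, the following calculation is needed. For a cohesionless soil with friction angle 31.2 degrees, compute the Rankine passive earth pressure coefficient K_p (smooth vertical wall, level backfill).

K_p = (1 + sin φ)/(1 − sin φ) = tan²(45° + 31.2°/2) = 3.150.

3.15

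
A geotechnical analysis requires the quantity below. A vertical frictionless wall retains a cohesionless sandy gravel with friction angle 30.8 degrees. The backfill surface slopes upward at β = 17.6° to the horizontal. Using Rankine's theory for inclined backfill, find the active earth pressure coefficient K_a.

0.377

K_a = cos β · (cos β − √(cos²β − cos²φ)) / (cos β + √(cos²β − cos²φ)).
cos β = 0.9532, cos φ = 0.8590, √(cos²β − cos²φ) = 0.4132.
K_a = 0.9532 × (0.9532 − 0.4132)/(0.9532 + 0.4132) = 0.3767.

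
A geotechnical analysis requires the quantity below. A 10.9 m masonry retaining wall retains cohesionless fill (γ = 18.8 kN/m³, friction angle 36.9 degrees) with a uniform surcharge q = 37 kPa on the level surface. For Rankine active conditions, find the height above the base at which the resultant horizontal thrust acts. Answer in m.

4.12 m

K_a = 0.2497.
Triangular part P₁ = ½K_aγH² = 278.8 at H/3 = 3.633 m; rectangular part P₂ = K_a q H = 100.7 at H/2 = 5.450 m.
ȳ = (P₁·3.633 + P₂·5.450)/(P₁+P₂) = 4.115 m.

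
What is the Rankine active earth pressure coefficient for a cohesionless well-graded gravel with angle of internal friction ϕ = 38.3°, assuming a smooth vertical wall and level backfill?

0.235

K_a = tan²(45° − φ/2) = tan²(25.85°) = 0.2347.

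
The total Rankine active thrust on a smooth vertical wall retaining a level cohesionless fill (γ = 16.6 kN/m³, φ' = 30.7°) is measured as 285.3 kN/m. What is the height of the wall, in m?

10.3 m

K_a = 0.3240. P_a = ½ K_a γ H² ⇒ H = √(2P_a/(K_a γ)).
H = √(2×285.3/(0.3240×16.6)) = 10.30 m.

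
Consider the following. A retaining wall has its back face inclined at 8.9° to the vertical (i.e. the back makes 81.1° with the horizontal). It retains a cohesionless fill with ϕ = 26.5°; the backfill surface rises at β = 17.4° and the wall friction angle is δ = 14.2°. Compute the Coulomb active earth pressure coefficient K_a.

K_a = sin²(α+φ) / [sin²α · sin(α−δ) · (1 + √{sin(φ+δ)sin(φ−β) / (sin(α−δ)sin(α+β))})²].
With α = 81.1°, φ = 26.5°, δ = 14.2°, β = 17.4°: K_a = 0.5664.

0.566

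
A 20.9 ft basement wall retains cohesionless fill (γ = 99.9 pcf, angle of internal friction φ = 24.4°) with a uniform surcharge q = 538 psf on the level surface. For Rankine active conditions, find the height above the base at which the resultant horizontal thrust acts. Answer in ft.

8.15 ft

K_a = 0.4153.
Triangular part P₁ = ½K_aγH² = 9062 at H/3 = 6.967 ft; rectangular part P₂ = K_a q H = 4670 at H/2 = 10.45 ft.
ȳ = (P₁·6.967 + P₂·10.45)/(P₁+P₂) = 8.151 ft.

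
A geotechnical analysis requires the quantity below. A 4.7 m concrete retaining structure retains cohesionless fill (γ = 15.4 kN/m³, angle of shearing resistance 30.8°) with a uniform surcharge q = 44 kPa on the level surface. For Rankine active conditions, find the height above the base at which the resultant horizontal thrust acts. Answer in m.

2.00 m

K_a = 0.3227.
Triangular part P₁ = ½K_aγH² = 54.89 at H/3 = 1.567 m; rectangular part P₂ = K_a q H = 66.74 at H/2 = 2.350 m.
ȳ = (P₁·1.567 + P₂·2.350)/(P₁+P₂) = 1.996 m.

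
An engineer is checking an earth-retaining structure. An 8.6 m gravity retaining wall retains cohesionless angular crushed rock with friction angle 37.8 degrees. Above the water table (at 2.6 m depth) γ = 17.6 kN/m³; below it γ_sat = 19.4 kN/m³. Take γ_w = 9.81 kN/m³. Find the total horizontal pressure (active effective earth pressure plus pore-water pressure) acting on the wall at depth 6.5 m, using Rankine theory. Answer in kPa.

58.2 kPa

K_a = (1 − sin φ)/(1 + sin φ) = 0.2400.
γ' = 19.4 − 9.81 = 9.590 kN/m³.
Effective vertical stress at 6.5 m: σ'_v = 17.6×2.6 + 9.590×3.90 = 83.16 kPa.
σ'_h = K_a σ'_v = 0.2400 × 83.16 = 19.96 kPa; u = γ_w × 3.90 = 38.26 kPa.
Total σ_h = 19.96 + 38.26 = 58.22 kPa.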